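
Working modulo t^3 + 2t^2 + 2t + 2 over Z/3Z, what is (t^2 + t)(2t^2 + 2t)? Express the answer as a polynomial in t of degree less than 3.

t^2 + 2t

Multiply in Z/3Z[t]: (t^2 + t)·(2t^2 + 2t) = 2t^4 + t^3 + 2t^2.
Reduce using t^3 ≡ t^2 + t + 1 (mod t^3 + 2t^2 + 2t + 2).
Reduced: t^2 + 2t.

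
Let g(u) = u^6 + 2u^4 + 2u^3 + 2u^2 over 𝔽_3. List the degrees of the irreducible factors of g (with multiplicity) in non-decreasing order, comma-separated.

1, 1, 1, 1, 2

Roots in 𝔽_3: g(0) = 0 → root; g(1) = 1; g(2) = 0 → root.
Linear factors from roots: (u), (u + 1).
Complete factorization: g(u) = (u)^2·(u + 1)^2·(u^2 + u + 2).
Factor degrees with multiplicity: 1 + 1 + 1 + 1 + 2 = 6.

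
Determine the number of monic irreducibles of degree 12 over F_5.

By the necklace-counting formula, N_5(12) = (1/12) Σ_{d|12} μ(12/d)·5^d.
Divisors of 12: 1, 2, 3, 4, 6, 12; μ(12/d) for each: 0, 1, 0, -1, -1, 1.
Σ = 5^2 − 5^4 − 5^6 + 5^12 = 244124400.
N = 244124400/12 = 20343700.

20343700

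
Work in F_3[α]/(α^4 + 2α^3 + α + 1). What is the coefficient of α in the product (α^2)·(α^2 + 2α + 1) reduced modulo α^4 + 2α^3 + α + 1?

2

Multiply in F_3[α]: (α^2)·(α^2 + 2α + 1) = α^4 + 2α^3 + α^2.
Reduce using α^4 ≡ α^3 + 2α + 2 (mod α^4 + 2α^3 + α + 1).
Reduced: α^2 + 2α + 2.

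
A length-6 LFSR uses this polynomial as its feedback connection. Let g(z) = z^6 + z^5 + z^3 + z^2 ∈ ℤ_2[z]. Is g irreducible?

No

Check for roots in ℤ_2: g(0) = 0 → root; g(1) = 0 → root.
g(0) = 0, so (z) divides g(z); g is reducible.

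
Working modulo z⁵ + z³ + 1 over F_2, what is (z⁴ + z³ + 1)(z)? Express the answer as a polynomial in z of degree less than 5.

z^4 + z^3 + z + 1

Multiply in F_2[z]: (z⁴ + z³ + 1)·(z) = z⁵ + z⁴ + z.
Reduce using z⁵ ≡ z³ + 1 (mod z⁵ + z³ + 1).
Reduced: z⁴ + z³ + z + 1.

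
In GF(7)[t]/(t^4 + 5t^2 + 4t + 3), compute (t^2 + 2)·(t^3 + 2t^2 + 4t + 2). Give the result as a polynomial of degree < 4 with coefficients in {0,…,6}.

Multiply in GF(7)[t]: (t^2 + 2)·(t^3 + 2t^2 + 4t + 2) = t^5 + 2t^4 + 6t^3 + 6t^2 + t + 4.
Reduce using t^4 ≡ 2t^2 + 3t + 4 (mod t^4 + 5t^2 + 4t + 3).
Reduced: t^3 + 6t^2 + 4t + 5.

t^3 + 6t^2 + 4t + 5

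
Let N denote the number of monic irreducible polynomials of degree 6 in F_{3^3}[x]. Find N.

x^(27^6) − x is the product of all monic irreducibles of degree dividing 6; Möbius inversion gives N = (1/6) Σ μ(6/d)·27^d.
Divisors of 6: 1, 2, 3, 6; μ(6/d) for each: 1, -1, -1, 1.
Σ = 27^1 − 27^2 − 27^3 + 27^6 = 387400104.
N = 387400104/6 = 64566684.

64566684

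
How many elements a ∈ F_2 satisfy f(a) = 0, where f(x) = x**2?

1

Evaluate at each of the 2 elements of F_2:
f(0) = 0 → root; f(1) = 1.
Roots: {0}.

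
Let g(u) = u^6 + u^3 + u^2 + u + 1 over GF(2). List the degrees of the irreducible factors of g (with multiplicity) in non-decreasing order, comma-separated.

Roots in GF(2): g(0) = 1; g(1) = 1.
Complete factorization: g(u) = (u^2 + u + 1)·(u^4 + u^3 + 1).
Factor degrees with multiplicity: 2 + 4 = 6.

2, 4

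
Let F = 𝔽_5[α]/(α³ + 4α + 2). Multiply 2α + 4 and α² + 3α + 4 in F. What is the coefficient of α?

2

Multiply in 𝔽_5[α]: (2α + 4)·(α² + 3α + 4) = 2α³ + 1.
Reduce using α³ ≡ α + 3 (mod α³ + 4α + 2).
Reduced: 2α + 2.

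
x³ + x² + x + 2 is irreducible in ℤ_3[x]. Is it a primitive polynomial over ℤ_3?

Write f(x) = x³ + x² + x + 2.
|GF(3^3)^×| = 3^3 − 1 = 26. Prime factorization: 26 = 2·13.
f is primitive ⇔ x has order 26 in GF(3)[x]/(f), i.e. x^(26/q) ≠ 1 for each prime q | 26.
x^(13) mod f = 1
x^(2) mod f = x².
Since x^(13) = 1, the order of x divides 13 < 26; not primitive.

No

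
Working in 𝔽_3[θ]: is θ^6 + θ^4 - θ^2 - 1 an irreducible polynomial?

No

Write g(θ) = θ^6 + θ^4 - θ^2 - 1.
Check for roots in 𝔽_3: g(0) = 2; g(1) = 0 → root; g(2) = 0 → root.
g(1) = 0, so (θ − 1) divides g(θ); g is reducible.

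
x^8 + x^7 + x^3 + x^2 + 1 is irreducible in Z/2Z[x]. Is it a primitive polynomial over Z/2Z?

Yes

Write f(x) = x^8 + x^7 + x^3 + x^2 + 1.
|GF(2^8)^×| = 2^8 − 1 = 255. Prime factorization: 255 = 3·5·17.
f is primitive ⇔ x has order 255 in GF(2)[x]/(f), i.e. x^(255/q) ≠ 1 for each prime q | 255.
x^(85) mod f = x^6 + x^3 + x^2 + x.
x^(51) mod f = x^5 + x^4 + x^2 + 1.
x^(15) mod f = x^7 + x^6 + x^4 + x^3.
None equal 1, so x has full order 255; f is primitive.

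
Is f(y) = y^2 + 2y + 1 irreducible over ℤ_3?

Check for roots in ℤ_3: f(0) = 1; f(1) = 1; f(2) = 0 → root.
f(2) = 0, so (y − 2) divides f(y); f is reducible.

No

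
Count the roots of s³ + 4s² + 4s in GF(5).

Write h(s) = s³ + 4s² + 4s.
Evaluate at each of the 5 elements of GF(5):
h(0) = 0 → root; h(1) = 4; h(2) = 2; h(3) = 0 → root; h(4) = 4.
Roots: {0, 3}.

2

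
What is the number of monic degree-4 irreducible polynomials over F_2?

3

x^(2^4) − x is the product of all monic irreducibles of degree dividing 4; Möbius inversion gives N = (1/4) Σ μ(4/d)·2^d.
Divisors of 4: 1, 2, 4; μ(4/d) for each: 0, -1, 1.
Σ = − 2^2 + 2^4 = 12.
N = 12/4 = 3.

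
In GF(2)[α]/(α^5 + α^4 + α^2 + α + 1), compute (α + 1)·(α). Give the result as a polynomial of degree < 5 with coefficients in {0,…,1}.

Multiply in GF(2)[α]: (α + 1)·(α) = α^2 + α.
Reduced: α^2 + α.

α^2 + α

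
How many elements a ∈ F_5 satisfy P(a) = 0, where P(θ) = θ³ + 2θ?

1

Evaluate at each of the 5 elements of F_5:
P(0) = 0 → root; P(1) = 3; P(2) = 2; P(3) = 3; P(4) = 2.
Roots: {0}.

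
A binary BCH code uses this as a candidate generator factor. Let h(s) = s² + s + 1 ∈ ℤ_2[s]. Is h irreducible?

Yes

Check for roots in ℤ_2: h(0) = 1; h(1) = 1.
No roots. A degree-2 polynomial over a field with no linear factor is irreducible.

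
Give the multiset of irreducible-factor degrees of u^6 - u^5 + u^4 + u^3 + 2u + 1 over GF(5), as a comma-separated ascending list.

Write f(u) = u^6 - u^5 + u^4 + u^3 + 2u + 1.
Roots in GF(5): f(0) = 1; f(1) = 0 → root; f(2) = 1; f(3) = 1; f(4) = 1.
Linear factors from roots: (u - 1).
Complete factorization: f(u) = (u - 1)^2·(u^2 - 2u - 1)^2.
Factor degrees with multiplicity: 1 + 1 + 2 + 2 = 6.

1, 1, 2, 2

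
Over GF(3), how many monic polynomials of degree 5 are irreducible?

48

x^(3^5) − x is the product of all monic irreducibles of degree dividing 5; Möbius inversion gives N = (1/5) Σ μ(5/d)·3^d.
Divisors of 5: 1, 5; μ(5/d) for each: -1, 1.
Σ = − 3^1 + 3^5 = 240.
N = 240/5 = 48.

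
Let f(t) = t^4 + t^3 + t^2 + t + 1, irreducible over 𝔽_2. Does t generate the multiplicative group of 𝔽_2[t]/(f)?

No

|GF(2^4)^×| = 2^4 − 1 = 15. Prime factorization: 15 = 3·5.
f is primitive ⇔ t has order 15 in GF(2)[t]/(f), i.e. t^(15/q) ≠ 1 for each prime q | 15.
t^(5) mod f = 1
t^(3) mod f = t^3.
Since t^(5) = 1, the order of t divides 5 < 15; not primitive.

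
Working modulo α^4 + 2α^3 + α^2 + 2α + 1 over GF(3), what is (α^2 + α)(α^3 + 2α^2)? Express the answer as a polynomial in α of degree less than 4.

2α^3 + 2

Multiply in GF(3)[α]: (α^2 + α)·(α^3 + 2α^2) = α^5 + 2α^3.
Reduce using α^4 ≡ α^3 + 2α^2 + α + 2 (mod α^4 + 2α^3 + α^2 + 2α + 1).
Reduced: 2α^3 + 2.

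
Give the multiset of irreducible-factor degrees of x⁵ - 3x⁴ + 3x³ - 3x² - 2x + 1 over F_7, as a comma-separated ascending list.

Write g(x) = x⁵ - 3x⁴ + 3x³ - 3x² - 2x + 1.
Linear factors from roots: (x - 2), (x - 3), (x + 1).
Complete factorization: g(x) = (x + 1)·(x - 3)·(x - 2)·(x² + x - 1).
Factor degrees with multiplicity: 1 + 1 + 1 + 2 = 5.

1, 1, 1, 2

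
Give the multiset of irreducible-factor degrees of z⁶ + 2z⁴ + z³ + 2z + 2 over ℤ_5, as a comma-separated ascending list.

1, 1, 4

Write h(z) = z⁶ + 2z⁴ + z³ + 2z + 2.
Roots in ℤ_5: h(0) = 2; h(1) = 3; h(2) = 0 → root; h(3) = 1; h(4) = 2.
Linear factors from roots: (z - 2).
Complete factorization: h(z) = (z - 2)^2·(z⁴ - z³ - z² + z - 2).
Factor degrees with multiplicity: 1 + 1 + 4 = 6.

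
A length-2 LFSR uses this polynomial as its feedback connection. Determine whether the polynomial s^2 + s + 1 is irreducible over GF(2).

Write h(s) = s^2 + s + 1.
Check for roots in GF(2): h(0) = 1; h(1) = 1.
No roots. A degree-2 polynomial over a field with no linear factor is irreducible.

Yes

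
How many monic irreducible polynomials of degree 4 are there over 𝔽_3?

18

By the necklace-counting formula, N_3(4) = (1/4) Σ_{d|4} μ(4/d)·3^d.
Divisors of 4: 1, 2, 4; μ(4/d) for each: 0, -1, 1.
Σ = − 3^2 + 3^4 = 72.
N = 72/4 = 18.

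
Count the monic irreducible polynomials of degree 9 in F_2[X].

56

Gauss's count: N_{2}(9) = (1/9) Σ_{d|9} μ(9/d)·2^d.
Divisors of 9: 1, 3, 9; μ(9/d) for each: 0, -1, 1.
Σ = − 2^3 + 2^9 = 504.
N = 504/9 = 56.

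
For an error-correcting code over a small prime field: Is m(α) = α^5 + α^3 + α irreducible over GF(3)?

No

Check for roots in GF(3): m(0) = 0 → root; m(1) = 0 → root; m(2) = 0 → root.
m(0) = 0, so (α) divides m(α); m is reducible.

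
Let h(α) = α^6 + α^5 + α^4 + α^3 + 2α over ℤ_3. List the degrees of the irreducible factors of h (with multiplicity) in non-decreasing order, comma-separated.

1, 1, 4

Roots in ℤ_3: h(0) = 0 → root; h(1) = 0 → root; h(2) = 1.
Linear factors from roots: (α), (α + 2).
Complete factorization: h(α) = (α)·(α + 2)·(α^4 + 2α^3 + α + 1).
Factor degrees with multiplicity: 1 + 1 + 4 = 6.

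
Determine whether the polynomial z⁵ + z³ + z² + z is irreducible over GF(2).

Write h(z) = z⁵ + z³ + z² + z.
Check for roots in GF(2): h(0) = 0 → root; h(1) = 0 → root.
h(0) = 0, so (z) divides h(z); h is reducible.

No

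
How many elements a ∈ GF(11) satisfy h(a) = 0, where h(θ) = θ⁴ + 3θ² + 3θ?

Evaluate at each of the 11 elements of GF(11):
h(0) = 0 → root; h(1) = 7; h(2) = 1; h(3) = 7; h(4) = 8; h(5) = 0 → root; h(6) = 3; h(7) = 6; h(8) = 0 → root; h(9) = 0 → root; h(10) = 1.
Roots: {0, 5, 8, 9}.

4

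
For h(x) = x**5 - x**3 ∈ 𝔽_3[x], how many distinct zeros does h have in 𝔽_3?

3

Evaluate at each of the 3 elements of 𝔽_3:
h(0) = 0 → root; h(1) = 0 → root; h(2) = 0 → root.
Roots: {0, 1, 2}.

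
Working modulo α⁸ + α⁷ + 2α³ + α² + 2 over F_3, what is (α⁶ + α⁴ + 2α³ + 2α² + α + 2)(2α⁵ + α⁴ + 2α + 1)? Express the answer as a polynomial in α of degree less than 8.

Multiply in F_3[α]: (α⁶ + α⁴ + 2α³ + 2α² + α + 2)·(2α⁵ + α⁴ + 2α + 1) = 2α¹¹ + α¹⁰ + 2α⁹ + 2α⁸ + 2α⁷ + 2α⁶ + α⁵ + α⁴ + α² + 2α + 2.
Reduce using α⁸ ≡ 2α⁷ + α³ + 2α² + 1 (mod α⁸ + α⁷ + 2α³ + α² + 2).
Reduced: α⁶ + α⁵ + 2α⁴ + α³ + α² + 2α + 1.

α^6 + α^5 + 2α^4 + α^3 + α^2 + 2α + 1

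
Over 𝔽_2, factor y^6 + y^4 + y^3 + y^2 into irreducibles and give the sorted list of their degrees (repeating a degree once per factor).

Write f(y) = y^6 + y^4 + y^3 + y^2.
Roots in 𝔽_2: f(0) = 0 → root; f(1) = 0 → root.
Linear factors from roots: (y), (y + 1).
Complete factorization: f(y) = (y + 1)·(y)^2·(y^3 + y^2 + 1).
Factor degrees with multiplicity: 1 + 1 + 1 + 3 = 6.

1, 1, 1, 3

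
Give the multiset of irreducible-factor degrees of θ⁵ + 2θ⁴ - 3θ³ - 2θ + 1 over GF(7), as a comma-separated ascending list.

Write h(θ) = θ⁵ + 2θ⁴ - 3θ³ - 2θ + 1.
Linear factors from roots: (θ + 3), (θ + 1).
Complete factorization: h(θ) = (θ + 3)·(θ + 1)^2·(θ² - 3θ - 2).
Factor degrees with multiplicity: 1 + 1 + 1 + 2 = 5.

1, 1, 1, 2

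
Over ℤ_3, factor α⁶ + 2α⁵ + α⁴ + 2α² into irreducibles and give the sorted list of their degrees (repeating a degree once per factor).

Write g(α) = α⁶ + 2α⁵ + α⁴ + 2α².
Roots in ℤ_3: g(0) = 0 → root; g(1) = 0 → root; g(2) = 2.
Linear factors from roots: (α), (α + 2).
Complete factorization: g(α) = (α)^2·(α + 2)^2·(α² + α + 2).
Factor degrees with multiplicity: 1 + 1 + 1 + 1 + 2 = 6.

1, 1, 1, 1, 2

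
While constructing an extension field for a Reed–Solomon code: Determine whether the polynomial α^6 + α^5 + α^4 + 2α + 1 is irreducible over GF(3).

Write h(α) = α^6 + α^5 + α^4 + 2α + 1.
Check for roots in GF(3): h(0) = 1; h(1) = 0 → root; h(2) = 0 → root.
h(1) = 0, so (α − 1) divides h(α); h is reducible.

No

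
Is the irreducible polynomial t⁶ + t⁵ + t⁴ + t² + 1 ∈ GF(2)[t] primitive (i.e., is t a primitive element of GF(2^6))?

Write f(t) = t⁶ + t⁵ + t⁴ + t² + 1.
|GF(2^6)^×| = 2^6 − 1 = 63. Prime factorization: 63 = 3^2·7.
f is primitive ⇔ t has order 63 in GF(2)[t]/(f), i.e. t^(63/q) ≠ 1 for each prime q | 63.
t^(21) mod f = 1
t^(9) mod f = t³ + 1.
Since t^(21) = 1, the order of t divides 21 < 63; not primitive.

No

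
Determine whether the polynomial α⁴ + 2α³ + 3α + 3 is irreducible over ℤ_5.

Yes

Write g(α) = α⁴ + 2α³ + 3α + 3.
Check for roots in ℤ_5: g(0) = 3; g(1) = 4; g(2) = 1; g(3) = 2; g(4) = 4.
No roots, so no linear factors.
Degree-2 irreducible divisors: test the 10 monic irreducibles of degree 2 over GF(5).
None of them divide g (all give nonzero remainder).
No irreducible factor of degree ≤ 2 exists, so g is irreducible over GF(5).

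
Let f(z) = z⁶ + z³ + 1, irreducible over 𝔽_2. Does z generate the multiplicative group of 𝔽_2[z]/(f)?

|GF(2^6)^×| = 2^6 − 1 = 63. Prime factorization: 63 = 3^2·7.
f is primitive ⇔ z has order 63 in GF(2)[z]/(f), i.e. z^(63/q) ≠ 1 for each prime q | 63.
z^(21) mod f = z³.
z^(9) mod f = 1
Since z^(9) = 1, the order of z divides 9 < 63; not primitive.

No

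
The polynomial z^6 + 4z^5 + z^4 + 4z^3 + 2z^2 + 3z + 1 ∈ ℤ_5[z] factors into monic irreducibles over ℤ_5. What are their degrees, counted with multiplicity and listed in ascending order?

1, 2, 3

Write g(z) = z^6 + 4z^5 + z^4 + 4z^3 + 2z^2 + 3z + 1.
Roots in ℤ_5: g(0) = 1; g(1) = 1; g(2) = 0 → root; g(3) = 3; g(4) = 4.
Linear factors from roots: (z + 3).
Complete factorization: g(z) = (z + 3)·(z^2 + 4z + 1)·(z^3 + 2z^2 + 4z + 2).
Factor degrees with multiplicity: 1 + 2 + 3 = 6.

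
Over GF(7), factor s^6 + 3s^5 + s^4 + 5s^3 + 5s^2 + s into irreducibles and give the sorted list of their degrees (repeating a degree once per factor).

1, 1, 1, 1, 2

Write f(s) = s^6 + 3s^5 + s^4 + 5s^3 + 5s^2 + s.
Linear factors from roots: (s), (s + 5), (s + 4).
Complete factorization: f(s) = (s)·(s + 5)·(s + 4)^2·(s^2 + 4s + 5).
Factor degrees with multiplicity: 1 + 1 + 1 + 1 + 2 = 6.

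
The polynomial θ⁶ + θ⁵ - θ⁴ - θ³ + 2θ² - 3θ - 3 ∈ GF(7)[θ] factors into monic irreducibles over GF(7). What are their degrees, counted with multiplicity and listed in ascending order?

Write f(θ) = θ⁶ + θ⁵ - θ⁴ - θ³ + 2θ² - 3θ - 3.
Linear factors from roots: (θ + 2).
Complete factorization: f(θ) = (θ + 2)·(θ² + θ - 1)·(θ³ - 2θ² - 3θ - 2).
Factor degrees with multiplicity: 1 + 2 + 3 = 6.

1, 2, 3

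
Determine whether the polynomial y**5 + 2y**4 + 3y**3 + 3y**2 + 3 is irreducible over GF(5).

Write h(y) = y**5 + 2y**4 + 3y**3 + 3y**2 + 3.
Check for roots in GF(5): h(0) = 3; h(1) = 2; h(2) = 3; h(3) = 1; h(4) = 4.
No roots, so no linear factors.
Degree-2 irreducible divisors: test the 10 monic irreducibles of degree 2 over GF(5).
None of them divide h (all give nonzero remainder).
No irreducible factor of degree ≤ 2 exists, so h is irreducible over GF(5).

Yes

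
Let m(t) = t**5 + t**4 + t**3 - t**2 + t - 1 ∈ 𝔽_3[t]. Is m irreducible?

Yes

Check for roots in 𝔽_3: m(0) = 2; m(1) = 2; m(2) = 2.
No roots, so no linear factors.
Monic irreducibles of degree 2 over GF(3): t**2 + 1, t**2 + t - 1, t**2 - t - 1.
None of them divide m (all give nonzero remainder).
No irreducible factor of degree ≤ 2 exists, so m is irreducible over GF(3).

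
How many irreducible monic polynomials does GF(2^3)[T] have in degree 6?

The number of monic irreducibles of degree 6 over GF(8) is (1/6)·Σ_{d∣6} μ(6/d) 8^d.
Divisors of 6: 1, 2, 3, 6; μ(6/d) for each: 1, -1, -1, 1.
Σ = 8^1 − 8^2 − 8^3 + 8^6 = 261576.
N = 261576/6 = 43596.

43596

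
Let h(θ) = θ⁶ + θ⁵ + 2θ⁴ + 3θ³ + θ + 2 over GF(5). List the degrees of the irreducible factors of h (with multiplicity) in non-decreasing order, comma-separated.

1, 1, 1, 3

Roots in GF(5): h(0) = 2; h(1) = 0 → root; h(2) = 1; h(3) = 0 → root; h(4) = 0 → root.
Linear factors from roots: (θ + 4), (θ + 2), (θ + 1).
Complete factorization: h(θ) = (θ + 1)·(θ + 2)·(θ + 4)·(θ³ + 4θ² + 4).
Factor degrees with multiplicity: 1 + 1 + 1 + 3 = 6.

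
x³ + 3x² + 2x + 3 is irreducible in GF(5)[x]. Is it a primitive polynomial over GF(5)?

Yes

Write f(x) = x³ + 3x² + 2x + 3.
|GF(5^3)^×| = 5^3 − 1 = 124. Prime factorization: 124 = 2^2·31.
f is primitive ⇔ x has order 124 in GF(5)[x]/(f), i.e. x^(124/q) ≠ 1 for each prime q | 124.
x^(62) mod f = 4.
x^(4) mod f = 2x² + 3x + 4.
None equal 1, so x has full order 124; f is primitive.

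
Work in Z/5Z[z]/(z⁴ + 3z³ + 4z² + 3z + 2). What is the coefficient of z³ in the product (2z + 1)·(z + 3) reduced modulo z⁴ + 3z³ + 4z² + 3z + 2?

0

Multiply in Z/5Z[z]: (2z + 1)·(z + 3) = 2z² + 2z + 3.
Reduced: 2z² + 2z + 3.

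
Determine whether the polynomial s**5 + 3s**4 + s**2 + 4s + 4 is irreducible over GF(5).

Yes

Write f(s) = s**5 + 3s**4 + s**2 + 4s + 4.
Check for roots in GF(5): f(0) = 4; f(1) = 3; f(2) = 1; f(3) = 1; f(4) = 3.
No roots, so no linear factors.
Degree-2 irreducible divisors: test the 10 monic irreducibles of degree 2 over GF(5).
None of them divide f (all give nonzero remainder).
No irreducible factor of degree ≤ 2 exists, so f is irreducible over GF(5).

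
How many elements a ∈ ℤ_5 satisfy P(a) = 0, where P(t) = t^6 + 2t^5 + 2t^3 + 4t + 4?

Evaluate at each of the 5 elements of ℤ_5:
P(0) = 4; P(1) = 3; P(2) = 1; P(3) = 0 → root; P(4) = 2.
Roots: {3}.

1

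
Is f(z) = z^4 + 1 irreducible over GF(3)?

Check for roots in GF(3): f(0) = 1; f(1) = 2; f(2) = 2.
No roots, so no linear factors.
Monic irreducibles of degree 2 over GF(3): z^2 + 1, z^2 + z - 1, z^2 - z - 1.
z^2 + z - 1 divides f: f(z) = (z^2 + z - 1)·(z^2 - z - 1).

No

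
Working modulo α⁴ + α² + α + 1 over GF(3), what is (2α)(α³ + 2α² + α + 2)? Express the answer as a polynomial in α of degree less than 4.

α^3 + 2α + 1

Multiply in GF(3)[α]: (2α)·(α³ + 2α² + α + 2) = 2α⁴ + α³ + 2α² + α.
Reduce using α⁴ ≡ 2α² + 2α + 2 (mod α⁴ + α² + α + 1).
Reduced: α³ + 2α + 1.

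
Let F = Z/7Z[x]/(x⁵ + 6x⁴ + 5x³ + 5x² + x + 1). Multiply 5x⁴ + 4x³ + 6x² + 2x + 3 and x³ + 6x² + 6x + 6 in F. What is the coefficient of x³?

Multiply in Z/7Z[x]: (5x⁴ + 4x³ + 6x² + 2x + 3)·(x³ + 6x² + 6x + 6) = 5x⁷ + 6x⁶ + 4x⁵ + x⁴ + 5x³ + 3x² + 2x + 4.
Reduce using x⁵ ≡ x⁴ + 2x³ + 2x² + 6x + 6 (mod x⁵ + 6x⁴ + 5x³ + 5x² + x + 1).
Reduced: 2x⁴ + 2x³ + 2x² + x.

2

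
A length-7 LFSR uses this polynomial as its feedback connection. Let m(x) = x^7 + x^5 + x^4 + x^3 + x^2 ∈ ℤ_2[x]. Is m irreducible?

Check for roots in ℤ_2: m(0) = 0 → root; m(1) = 1.
m(0) = 0, so (x) divides m(x); m is reducible.

No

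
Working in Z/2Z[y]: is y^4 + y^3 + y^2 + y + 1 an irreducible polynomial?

Write f(y) = y^4 + y^3 + y^2 + y + 1.
Check for roots in Z/2Z: f(0) = 1; f(1) = 1.
No roots, so no linear factors.
Monic irreducibles of degree 2 over GF(2): y^2 + y + 1.
None of them divide f (all give nonzero remainder).
No irreducible factor of degree ≤ 2 exists, so f is irreducible over GF(2).

Yes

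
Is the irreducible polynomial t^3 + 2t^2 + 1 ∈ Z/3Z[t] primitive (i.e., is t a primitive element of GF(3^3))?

Write f(t) = t^3 + 2t^2 + 1.
|GF(3^3)^×| = 3^3 − 1 = 26. Prime factorization: 26 = 2·13.
f is primitive ⇔ t has order 26 in GF(3)[t]/(f), i.e. t^(26/q) ≠ 1 for each prime q | 26.
t^(13) mod f = 2.
t^(2) mod f = t^2.
None equal 1, so t has full order 26; f is primitive.

Yes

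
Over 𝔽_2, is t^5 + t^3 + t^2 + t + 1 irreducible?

Write g(t) = t^5 + t^3 + t^2 + t + 1.
Check for roots in 𝔽_2: g(0) = 1; g(1) = 1.
No roots, so no linear factors.
Monic irreducibles of degree 2 over GF(2): t^2 + t + 1.
None of them divide g (all give nonzero remainder).
No irreducible factor of degree ≤ 2 exists, so g is irreducible over GF(2).

Yes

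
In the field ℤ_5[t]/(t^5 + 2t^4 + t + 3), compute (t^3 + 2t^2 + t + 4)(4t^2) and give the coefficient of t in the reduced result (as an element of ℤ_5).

1

Multiply in ℤ_5[t]: (t^3 + 2t^2 + t + 4)·(4t^2) = 4t^5 + 3t^4 + 4t^3 + t^2.
Reduce using t^5 ≡ 3t^4 + 4t + 2 (mod t^5 + 2t^4 + t + 3).
Reduced: 4t^3 + t^2 + t + 3.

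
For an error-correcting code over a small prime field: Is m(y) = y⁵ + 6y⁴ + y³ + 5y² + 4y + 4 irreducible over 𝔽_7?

Check for roots in 𝔽_7: m(0) = 4; m(1) = 0 → root; m(2) = 0 → root; m(3) = 5; m(4) = 1; m(5) = 2; m(6) = 2.
m(1) = 0, so (y − 1) divides m(y); m is reducible.

No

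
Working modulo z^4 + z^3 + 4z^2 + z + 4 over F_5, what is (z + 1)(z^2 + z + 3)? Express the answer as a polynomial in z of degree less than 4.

z^3 + 2z^2 + 4z + 3

Multiply in F_5[z]: (z + 1)·(z^2 + z + 3) = z^3 + 2z^2 + 4z + 3.
Reduced: z^3 + 2z^2 + 4z + 3.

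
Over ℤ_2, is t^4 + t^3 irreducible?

Write f(t) = t^4 + t^3.
Check for roots in ℤ_2: f(0) = 0 → root; f(1) = 0 → root.
f(0) = 0, so (t) divides f(t); f is reducible.

No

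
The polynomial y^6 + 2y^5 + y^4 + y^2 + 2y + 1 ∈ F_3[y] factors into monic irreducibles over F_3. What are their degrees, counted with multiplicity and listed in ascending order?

Write g(y) = y^6 + 2y^5 + y^4 + y^2 + 2y + 1.
Roots in F_3: g(0) = 1; g(1) = 2; g(2) = 0 → root.
Linear factors from roots: (y + 1).
Complete factorization: g(y) = (y + 1)^2·(y^2 + y + 2)·(y^2 + 2y + 2).
Factor degrees with multiplicity: 1 + 1 + 2 + 2 = 6.

1, 1, 2, 2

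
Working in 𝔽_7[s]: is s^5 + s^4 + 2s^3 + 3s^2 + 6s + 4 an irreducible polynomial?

Write f(s) = s^5 + s^4 + 2s^3 + 3s^2 + 6s + 4.
Check for roots in 𝔽_7: f(0) = 4; f(1) = 3; f(2) = 1; f(3) = 0 → root; f(4) = 0 → root; f(5) = 0 → root; f(6) = 6.
f(3) = 0, so (s − 3) divides f(s); f is reducible.

No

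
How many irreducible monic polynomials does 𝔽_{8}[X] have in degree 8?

2096640

Gauss's count: N_{8}(8) = (1/8) Σ_{d|8} μ(8/d)·8^d.
Divisors of 8: 1, 2, 4, 8; μ(8/d) for each: 0, 0, -1, 1.
Σ = − 8^4 + 8^8 = 16773120.
N = 16773120/8 = 2096640.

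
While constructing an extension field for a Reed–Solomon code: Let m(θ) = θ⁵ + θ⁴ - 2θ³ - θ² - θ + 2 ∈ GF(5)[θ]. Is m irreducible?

No

Check for roots in GF(5): m(0) = 2; m(1) = 0 → root; m(2) = 3; m(3) = 0 → root; m(4) = 4.
m(1) = 0, so (θ − 1) divides m(θ); m is reducible.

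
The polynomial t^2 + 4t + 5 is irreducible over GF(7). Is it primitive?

Write f(t) = t^2 + 4t + 5.
|GF(7^2)^×| = 7^2 − 1 = 48. Prime factorization: 48 = 2^4·3.
f is primitive ⇔ t has order 48 in GF(7)[t]/(f), i.e. t^(48/q) ≠ 1 for each prime q | 48.
t^(24) mod f = 6.
t^(16) mod f = 4.
None equal 1, so t has full order 48; f is primitive.

Yes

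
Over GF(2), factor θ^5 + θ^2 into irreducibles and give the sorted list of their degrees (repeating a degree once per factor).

Write f(θ) = θ^5 + θ^2.
Roots in GF(2): f(0) = 0 → root; f(1) = 0 → root.
Linear factors from roots: (θ), (θ + 1).
Complete factorization: f(θ) = (θ + 1)·(θ)^2·(θ^2 + θ + 1).
Factor degrees with multiplicity: 1 + 1 + 1 + 2 = 5.

1, 1, 1, 2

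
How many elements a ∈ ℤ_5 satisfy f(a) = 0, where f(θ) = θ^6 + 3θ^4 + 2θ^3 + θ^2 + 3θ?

3

Evaluate at each of the 5 elements of ℤ_5:
f(0) = 0 → root; f(1) = 0 → root; f(2) = 3; f(3) = 4; f(4) = 0 → root.
Roots: {0, 1, 4}.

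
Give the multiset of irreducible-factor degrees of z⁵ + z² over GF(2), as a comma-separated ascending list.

Write f(z) = z⁵ + z².
Roots in GF(2): f(0) = 0 → root; f(1) = 0 → root.
Linear factors from roots: (z), (z + 1).
Complete factorization: f(z) = (z + 1)·(z)^2·(z² + z + 1).
Factor degrees with multiplicity: 1 + 1 + 1 + 2 = 5.

1, 1, 1, 2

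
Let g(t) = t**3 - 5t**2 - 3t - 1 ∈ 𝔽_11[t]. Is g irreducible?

Yes

Check each element of 𝔽_11 for a root: g(0)=10, g(1)=3, g(2)=3, g(3)=5, g(4)=4, g(5)=6, g(6)=6, g(7)=10, g(8)=2, g(9)=10, g(10)=7.
No roots. A degree-3 polynomial over a field with no linear factor is irreducible.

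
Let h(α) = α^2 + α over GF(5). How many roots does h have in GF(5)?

2

Evaluate at each of the 5 elements of GF(5):
h(0) = 0 → root; h(1) = 2; h(2) = 1; h(3) = 2; h(4) = 0 → root.
Roots: {0, 4}.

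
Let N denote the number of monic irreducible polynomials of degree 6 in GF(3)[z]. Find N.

Gauss's count: N_{3}(6) = (1/6) Σ_{d|6} μ(6/d)·3^d.
Divisors of 6: 1, 2, 3, 6; μ(6/d) for each: 1, -1, -1, 1.
Σ = 3^1 − 3^2 − 3^3 + 3^6 = 696.
N = 696/6 = 116.

116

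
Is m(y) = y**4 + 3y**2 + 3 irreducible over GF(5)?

Check for roots in GF(5): m(0) = 3; m(1) = 2; m(2) = 1; m(3) = 1; m(4) = 2.
No roots, so no linear factors.
Degree-2 irreducible divisors: test the 10 monic irreducibles of degree 2 over GF(5).
None of them divide m (all give nonzero remainder).
No irreducible factor of degree ≤ 2 exists, so m is irreducible over GF(5).

Yes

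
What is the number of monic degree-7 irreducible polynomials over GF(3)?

By the necklace-counting formula, N_3(7) = (1/7) Σ_{d|7} μ(7/d)·3^d.
Divisors of 7: 1, 7; μ(7/d) for each: -1, 1.
Σ = − 3^1 + 3^7 = 2184.
N = 2184/7 = 312.

312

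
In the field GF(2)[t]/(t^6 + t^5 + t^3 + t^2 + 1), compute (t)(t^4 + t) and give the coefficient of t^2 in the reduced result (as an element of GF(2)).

1

Multiply in GF(2)[t]: (t)·(t^4 + t) = t^5 + t^2.
Reduced: t^5 + t^2.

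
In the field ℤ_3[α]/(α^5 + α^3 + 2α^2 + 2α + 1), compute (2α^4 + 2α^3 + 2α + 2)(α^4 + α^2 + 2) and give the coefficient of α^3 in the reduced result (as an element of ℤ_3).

2

Multiply in ℤ_3[α]: (2α^4 + 2α^3 + 2α + 2)·(α^4 + α^2 + 2) = 2α^8 + 2α^7 + 2α^6 + α^5 + 2α^2 + α + 1.
Reduce using α^5 ≡ 2α^3 + α^2 + α + 2 (mod α^5 + α^3 + 2α^2 + 2α + 1).
Reduced: α^4 + 2α^3 + α^2 + 2α.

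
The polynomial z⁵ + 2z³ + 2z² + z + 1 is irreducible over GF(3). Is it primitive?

Yes

Write f(z) = z⁵ + 2z³ + 2z² + z + 1.
|GF(3^5)^×| = 3^5 − 1 = 242. Prime factorization: 242 = 2·11^2.
f is primitive ⇔ z has order 242 in GF(3)[z]/(f), i.e. z^(242/q) ≠ 1 for each prime q | 242.
z^(121) mod f = 2.
z^(22) mod f = z³ + z².
None equal 1, so z has full order 242; f is primitive.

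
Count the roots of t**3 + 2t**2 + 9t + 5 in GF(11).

1

Write P(t) = t**3 + 2t**2 + 9t + 5.
Evaluate at each of the 11 elements of GF(11):
P(0) = 5; P(1) = 6; P(2) = 6; P(3) = 0 → root; P(4) = 5; P(5) = 5; P(6) = 6; P(7) = 3; P(8) = 2; P(9) = 9; P(10) = 8.
Roots: {3}.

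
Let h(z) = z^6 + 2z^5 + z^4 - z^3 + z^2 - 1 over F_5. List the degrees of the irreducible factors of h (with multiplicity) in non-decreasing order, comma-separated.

Roots in F_5: h(0) = 4; h(1) = 3; h(2) = 4; h(3) = 2; h(4) = 1.
Complete factorization: h(z) = (z^6 + 2z^5 + z^4 - z^3 + z^2 - 1).
Factor degrees with multiplicity: 6 = 6.

6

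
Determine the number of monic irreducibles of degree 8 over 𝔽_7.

720300

Gauss's count: N_{7}(8) = (1/8) Σ_{d|8} μ(8/d)·7^d.
Divisors of 8: 1, 2, 4, 8; μ(8/d) for each: 0, 0, -1, 1.
Σ = − 7^4 + 7^8 = 5762400.
N = 5762400/8 = 720300.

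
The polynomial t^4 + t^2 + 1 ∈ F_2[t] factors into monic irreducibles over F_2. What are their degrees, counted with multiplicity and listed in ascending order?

Write g(t) = t^4 + t^2 + 1.
Roots in F_2: g(0) = 1; g(1) = 1.
Complete factorization: g(t) = (t^2 + t + 1)^2.
Factor degrees with multiplicity: 2 + 2 = 4.

2, 2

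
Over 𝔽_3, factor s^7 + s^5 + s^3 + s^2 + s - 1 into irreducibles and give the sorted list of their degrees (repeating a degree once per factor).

7

Write g(s) = s^7 + s^5 + s^3 + s^2 + s - 1.
Roots in 𝔽_3: g(0) = 2; g(1) = 1; g(2) = 2.
Complete factorization: g(s) = (s^7 + s^5 + s^3 + s^2 + s - 1).
Factor degrees with multiplicity: 7 = 7.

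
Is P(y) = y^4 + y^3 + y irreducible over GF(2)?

No

Check for roots in GF(2): P(0) = 0 → root; P(1) = 1.
P(0) = 0, so (y) divides P(y); P is reducible.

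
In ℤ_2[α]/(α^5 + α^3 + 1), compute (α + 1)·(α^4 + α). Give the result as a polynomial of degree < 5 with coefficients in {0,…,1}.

Multiply in ℤ_2[α]: (α + 1)·(α^4 + α) = α^5 + α^4 + α^2 + α.
Reduce using α^5 ≡ α^3 + 1 (mod α^5 + α^3 + 1).
Reduced: α^4 + α^3 + α^2 + α + 1.

α^4 + α^3 + α^2 + α + 1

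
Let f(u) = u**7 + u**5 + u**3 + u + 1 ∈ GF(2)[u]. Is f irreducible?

Check for roots in GF(2): f(0) = 1; f(1) = 1.
No roots, so no linear factors.
Monic irreducibles of degree 2 over GF(2): u**2 + u + 1.
None of them divide f (all give nonzero remainder).
Monic irreducibles of degree 3 over GF(2): u**3 + u + 1, u**3 + u**2 + 1.
None of them divide f (all give nonzero remainder).
No irreducible factor of degree ≤ 3 exists, so f is irreducible over GF(2).

Yes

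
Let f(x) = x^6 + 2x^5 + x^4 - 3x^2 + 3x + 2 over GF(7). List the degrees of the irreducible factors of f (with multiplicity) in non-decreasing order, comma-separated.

1, 1, 1, 3

Linear factors from roots: (x - 2), (x + 2).
Complete factorization: f(x) = (x - 2)·(x + 2)^2·(x^3 - 2x - 2).
Factor degrees with multiplicity: 1 + 1 + 1 + 3 = 6.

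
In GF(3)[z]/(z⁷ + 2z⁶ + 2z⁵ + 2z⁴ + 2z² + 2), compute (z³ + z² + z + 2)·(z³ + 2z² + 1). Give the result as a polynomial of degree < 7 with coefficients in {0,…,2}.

Multiply in GF(3)[z]: (z³ + z² + z + 2)·(z³ + 2z² + 1) = z⁶ + 2z³ + 2z² + z + 2.
Reduced: z⁶ + 2z³ + 2z² + z + 2.

z^6 + 2z^3 + 2z^2 + z + 2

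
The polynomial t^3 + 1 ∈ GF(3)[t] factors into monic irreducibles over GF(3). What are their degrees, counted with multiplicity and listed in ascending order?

Write h(t) = t^3 + 1.
Roots in GF(3): h(0) = 1; h(1) = 2; h(2) = 0 → root.
Linear factors from roots: (t + 1).
Complete factorization: h(t) = (t + 1)^3.
Factor degrees with multiplicity: 1 + 1 + 1 = 3.

1, 1, 1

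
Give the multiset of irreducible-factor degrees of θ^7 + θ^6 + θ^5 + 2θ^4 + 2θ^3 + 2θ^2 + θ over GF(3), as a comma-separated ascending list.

Write h(θ) = θ^7 + θ^6 + θ^5 + 2θ^4 + 2θ^3 + 2θ^2 + θ.
Roots in GF(3): h(0) = 0 → root; h(1) = 1; h(2) = 0 → root.
Linear factors from roots: (θ), (θ + 1).
Complete factorization: h(θ) = (θ)·(θ + 1)·(θ^2 + 2θ + 2)·(θ^3 + θ^2 + 2).
Factor degrees with multiplicity: 1 + 1 + 2 + 3 = 7.

1, 1, 2, 3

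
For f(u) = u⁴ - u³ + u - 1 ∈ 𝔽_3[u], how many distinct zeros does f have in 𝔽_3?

2

Evaluate at each of the 3 elements of 𝔽_3:
f(0) = 2; f(1) = 0 → root; f(2) = 0 → root.
Roots: {1, 2}.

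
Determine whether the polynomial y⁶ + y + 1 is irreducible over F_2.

Write h(y) = y⁶ + y + 1.
Check for roots in F_2: h(0) = 1; h(1) = 1.
No roots, so no linear factors.
Monic irreducibles of degree 2 over GF(2): y² + y + 1.
None of them divide h (all give nonzero remainder).
Monic irreducibles of degree 3 over GF(2): y³ + y + 1, y³ + y² + 1.
None of them divide h (all give nonzero remainder).
No irreducible factor of degree ≤ 3 exists, so h is irreducible over GF(2).

Yes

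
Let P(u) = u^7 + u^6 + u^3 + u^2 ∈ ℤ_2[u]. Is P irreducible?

Check for roots in ℤ_2: P(0) = 0 → root; P(1) = 0 → root.
P(0) = 0, so (u) divides P(u); P is reducible.

No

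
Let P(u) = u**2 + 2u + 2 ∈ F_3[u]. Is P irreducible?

Check for roots in F_3: P(0) = 2; P(1) = 2; P(2) = 1.
No roots. A degree-2 polynomial over a field with no linear factor is irreducible.

Yes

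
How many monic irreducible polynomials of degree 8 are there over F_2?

30

The number of monic irreducibles of degree 8 over GF(2) is (1/8)·Σ_{d∣8} μ(8/d) 2^d.
Divisors of 8: 1, 2, 4, 8; μ(8/d) for each: 0, 0, -1, 1.
Σ = − 2^4 + 2^8 = 240.
N = 240/8 = 30.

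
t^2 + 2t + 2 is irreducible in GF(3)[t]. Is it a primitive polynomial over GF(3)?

Write f(t) = t^2 + 2t + 2.
|GF(3^2)^×| = 3^2 − 1 = 8. Prime factorization: 8 = 2^3.
f is primitive ⇔ t has order 8 in GF(3)[t]/(f), i.e. t^(8/q) ≠ 1 for each prime q | 8.
t^(4) mod f = 2.
None equal 1, so t has full order 8; f is primitive.

Yes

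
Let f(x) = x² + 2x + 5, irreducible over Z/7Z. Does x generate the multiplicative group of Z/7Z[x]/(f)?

Yes

|GF(7^2)^×| = 7^2 − 1 = 48. Prime factorization: 48 = 2^4·3.
f is primitive ⇔ x has order 48 in GF(7)[x]/(f), i.e. x^(48/q) ≠ 1 for each prime q | 48.
x^(24) mod f = 6.
x^(16) mod f = 4.
None equal 1, so x has full order 48; f is primitive.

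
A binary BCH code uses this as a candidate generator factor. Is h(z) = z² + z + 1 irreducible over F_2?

Check for roots in F_2: h(0) = 1; h(1) = 1.
No roots. A degree-2 polynomial over a field with no linear factor is irreducible.

Yes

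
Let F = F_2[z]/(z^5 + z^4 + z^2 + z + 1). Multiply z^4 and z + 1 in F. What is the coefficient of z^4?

Multiply in F_2[z]: (z^4)·(z + 1) = z^5 + z^4.
Reduce using z^5 ≡ z^4 + z^2 + z + 1 (mod z^5 + z^4 + z^2 + z + 1).
Reduced: z^2 + z + 1.

0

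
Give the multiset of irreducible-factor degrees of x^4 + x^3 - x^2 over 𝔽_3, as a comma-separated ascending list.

1, 1, 2

Write h(x) = x^4 + x^3 - x^2.
Roots in 𝔽_3: h(0) = 0 → root; h(1) = 1; h(2) = 2.
Linear factors from roots: (x).
Complete factorization: h(x) = (x)^2·(x^2 + x - 1).
Factor degrees with multiplicity: 1 + 1 + 2 = 4.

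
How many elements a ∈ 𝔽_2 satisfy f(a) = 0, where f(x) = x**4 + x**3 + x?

1

Evaluate at each of the 2 elements of 𝔽_2:
f(0) = 0 → root; f(1) = 1.
Roots: {0}.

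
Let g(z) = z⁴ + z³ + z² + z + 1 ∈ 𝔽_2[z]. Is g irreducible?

Check for roots in 𝔽_2: g(0) = 1; g(1) = 1.
No roots, so no linear factors.
Monic irreducibles of degree 2 over GF(2): z² + z + 1.
None of them divide g (all give nonzero remainder).
No irreducible factor of degree ≤ 2 exists, so g is irreducible over GF(2).

Yes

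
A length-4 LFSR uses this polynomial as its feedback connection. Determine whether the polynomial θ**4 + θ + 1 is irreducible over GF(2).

Yes

Write g(θ) = θ**4 + θ + 1.
Check for roots in GF(2): g(0) = 1; g(1) = 1.
No roots, so no linear factors.
Monic irreducibles of degree 2 over GF(2): θ**2 + θ + 1.
None of them divide g (all give nonzero remainder).
No irreducible factor of degree ≤ 2 exists, so g is irreducible over GF(2).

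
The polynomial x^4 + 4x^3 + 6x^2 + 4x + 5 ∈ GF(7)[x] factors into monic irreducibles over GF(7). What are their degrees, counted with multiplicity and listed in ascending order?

Write f(x) = x^4 + 4x^3 + 6x^2 + 4x + 5.
Complete factorization: f(x) = (x^2 + 1)·(x^2 + 4x + 5).
Factor degrees with multiplicity: 2 + 2 = 4.

2, 2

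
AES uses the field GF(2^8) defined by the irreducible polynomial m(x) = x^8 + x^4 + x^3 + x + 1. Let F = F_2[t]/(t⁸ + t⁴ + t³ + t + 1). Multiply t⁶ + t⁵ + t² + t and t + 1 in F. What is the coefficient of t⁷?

1

Multiply in F_2[t]: (t⁶ + t⁵ + t² + t)·(t + 1) = t⁷ + t⁵ + t³ + t.
Reduced: t⁷ + t⁵ + t³ + t.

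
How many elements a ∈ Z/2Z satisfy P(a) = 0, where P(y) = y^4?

1

Evaluate at each of the 2 elements of Z/2Z:
P(0) = 0 → root; P(1) = 1.
Roots: {0}.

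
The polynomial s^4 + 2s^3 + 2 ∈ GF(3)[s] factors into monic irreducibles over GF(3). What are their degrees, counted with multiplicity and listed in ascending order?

Write f(s) = s^4 + 2s^3 + 2.
Roots in GF(3): f(0) = 2; f(1) = 2; f(2) = 1.
Complete factorization: f(s) = (s^4 + 2s^3 + 2).
Factor degrees with multiplicity: 4 = 4.

4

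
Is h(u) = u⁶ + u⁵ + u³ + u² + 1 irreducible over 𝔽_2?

Yes

Check for roots in 𝔽_2: h(0) = 1; h(1) = 1.
No roots, so no linear factors.
Monic irreducibles of degree 2 over GF(2): u² + u + 1.
None of them divide h (all give nonzero remainder).
Monic irreducibles of degree 3 over GF(2): u³ + u + 1, u³ + u² + 1.
None of them divide h (all give nonzero remainder).
No irreducible factor of degree ≤ 3 exists, so h is irreducible over GF(2).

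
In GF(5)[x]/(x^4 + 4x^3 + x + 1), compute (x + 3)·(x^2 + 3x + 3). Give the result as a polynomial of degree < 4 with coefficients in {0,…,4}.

x^3 + x^2 + 2x + 4

Multiply in GF(5)[x]: (x + 3)·(x^2 + 3x + 3) = x^3 + x^2 + 2x + 4.
Reduced: x^3 + x^2 + 2x + 4.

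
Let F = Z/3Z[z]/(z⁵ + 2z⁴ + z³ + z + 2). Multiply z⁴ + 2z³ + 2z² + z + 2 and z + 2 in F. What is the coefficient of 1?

Multiply in Z/3Z[z]: (z⁴ + 2z³ + 2z² + z + 2)·(z + 2) = z⁵ + z⁴ + 2z² + z + 1.
Reduce using z⁵ ≡ z⁴ + 2z³ + 2z + 1 (mod z⁵ + 2z⁴ + z³ + z + 2).
Reduced: 2z⁴ + 2z³ + 2z² + 2.

2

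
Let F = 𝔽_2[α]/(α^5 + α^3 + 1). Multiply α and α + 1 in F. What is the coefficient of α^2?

Multiply in 𝔽_2[α]: (α)·(α + 1) = α^2 + α.
Reduced: α^2 + α.

1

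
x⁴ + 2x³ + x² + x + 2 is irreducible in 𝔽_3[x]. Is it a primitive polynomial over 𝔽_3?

Write f(x) = x⁴ + 2x³ + x² + x + 2.
|GF(3^4)^×| = 3^4 − 1 = 80. Prime factorization: 80 = 2^4·5.
f is primitive ⇔ x has order 80 in GF(3)[x]/(f), i.e. x^(80/q) ≠ 1 for each prime q | 80.
x^(40) mod f = 2.
x^(16) mod f = x³ + 1.
None equal 1, so x has full order 80; f is primitive.

Yes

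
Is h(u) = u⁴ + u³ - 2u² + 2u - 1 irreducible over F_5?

No

Check for roots in F_5: h(0) = 4; h(1) = 1; h(2) = 4; h(3) = 0 → root; h(4) = 0 → root.
h(3) = 0, so (u − 3) divides h(u); h is reducible.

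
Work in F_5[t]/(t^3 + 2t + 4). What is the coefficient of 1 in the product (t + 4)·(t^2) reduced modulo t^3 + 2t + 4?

Multiply in F_5[t]: (t + 4)·(t^2) = t^3 + 4t^2.
Reduce using t^3 ≡ 3t + 1 (mod t^3 + 2t + 4).
Reduced: 4t^2 + 3t + 1.

1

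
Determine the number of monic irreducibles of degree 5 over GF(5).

624

The number of monic irreducibles of degree 5 over GF(5) is (1/5)·Σ_{d∣5} μ(5/d) 5^d.
Divisors of 5: 1, 5; μ(5/d) for each: -1, 1.
Σ = − 5^1 + 5^5 = 3120.
N = 3120/5 = 624.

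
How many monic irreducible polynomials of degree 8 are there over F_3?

810

Gauss's count: N_{3}(8) = (1/8) Σ_{d|8} μ(8/d)·3^d.
Divisors of 8: 1, 2, 4, 8; μ(8/d) for each: 0, 0, -1, 1.
Σ = − 3^4 + 3^8 = 6480.
N = 6480/8 = 810.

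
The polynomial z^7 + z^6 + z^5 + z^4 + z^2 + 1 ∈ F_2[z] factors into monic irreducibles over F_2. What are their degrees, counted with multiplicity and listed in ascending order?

Write f(z) = z^7 + z^6 + z^5 + z^4 + z^2 + 1.
Roots in F_2: f(0) = 1; f(1) = 0 → root.
Linear factors from roots: (z + 1).
Complete factorization: f(z) = (z + 1)^2·(z^2 + z + 1)·(z^3 + z + 1).
Factor degrees with multiplicity: 1 + 1 + 2 + 3 = 7.

1, 1, 2, 3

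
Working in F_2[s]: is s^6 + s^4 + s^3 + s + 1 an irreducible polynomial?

Write P(s) = s^6 + s^4 + s^3 + s + 1.
Check for roots in F_2: P(0) = 1; P(1) = 1.
No roots, so no linear factors.
Monic irreducibles of degree 2 over GF(2): s^2 + s + 1.
None of them divide P (all give nonzero remainder).
Monic irreducibles of degree 3 over GF(2): s^3 + s + 1, s^3 + s^2 + 1.
None of them divide P (all give nonzero remainder).
No irreducible factor of degree ≤ 3 exists, so P is irreducible over GF(2).

Yes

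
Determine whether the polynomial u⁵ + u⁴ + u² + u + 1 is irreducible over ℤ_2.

Yes

Write m(u) = u⁵ + u⁴ + u² + u + 1.
Check for roots in ℤ_2: m(0) = 1; m(1) = 1.
No roots, so no linear factors.
Monic irreducibles of degree 2 over GF(2): u² + u + 1.
None of them divide m (all give nonzero remainder).
No irreducible factor of degree ≤ 2 exists, so m is irreducible over GF(2).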